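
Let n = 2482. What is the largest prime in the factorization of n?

2482 = 2 · 1241
1241 = 17 · 73
73 is prime.
So 2482 = 2 · 17 · 73; the largest prime factor is 73.

73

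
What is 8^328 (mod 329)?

8^1 ≡ 8 (mod 329)
8^2 ≡ 8^2 = 64 ≡ 64 (mod 329)
8^4 ≡ 64^2 = 4096 ≡ 148 (mod 329)
8^8 ≡ 148^2 = 21904 ≡ 190 (mod 329)
8^16 ≡ 190^2 = 36100 ≡ 239 (mod 329)
8^32 ≡ 239^2 = 57121 ≡ 204 (mod 329)
8^64 ≡ 204^2 = 41616 ≡ 162 (mod 329)
8^128 ≡ 162^2 = 26244 ≡ 253 (mod 329)
8^256 ≡ 253^2 = 64009 ≡ 183 (mod 329)
328 = 256 + 64 + 8 in binary powers of 2.
So 8^328 ≡ 183 · 162 · 190 ≡ 260 (mod 329).
Since 260 ≠ 1, base 8 is a Fermat witness: 329 is composite.

260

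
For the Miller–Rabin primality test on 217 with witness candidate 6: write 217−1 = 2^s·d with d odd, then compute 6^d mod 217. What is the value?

216

217 − 1 = 216 = 2^3 · 27, so d = 27.
6^1 ≡ 6 (mod 217)
6^2 ≡ 6^2 = 36 ≡ 36 (mod 217)
6^4 ≡ 36^2 = 1296 ≡ 211 (mod 217)
6^8 ≡ 211^2 = 44521 ≡ 36 (mod 217)
6^16 ≡ 36^2 = 1296 ≡ 211 (mod 217)
27 = 16 + 8 + 2 + 1 in binary powers of 2.
So 6^27 ≡ 211 · 36 · 36 · 6 ≡ 216 (mod 217).
Since 6^d ≡ 216 (mod 217), base 6 does not prove 217 composite.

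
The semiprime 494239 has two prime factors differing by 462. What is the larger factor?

Since p = q + 462, we have 494239 = q(q + 462), so q² + 462q − 494239 = 0.
Discriminant: 462² + 4·494239 = 213444 + 1976956 = 2190400; √2190400 = 1480.
q = (−462 + 1480)/2 = 509, and p = q + 462 = 971.
Check: 509 · 971 = 494239.

971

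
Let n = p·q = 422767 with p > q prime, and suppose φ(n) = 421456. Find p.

φ(n) = (p−1)(q−1) = n − (p+q) + 1, so p + q = 422767 − 421456 + 1 = 1312.
p and q are the roots of t² − 1312t + 422767 = 0.
Discriminant: 1312² − 4·422767 = 1721344 − 1691068 = 30276; √30276 = 174.
q = (1312 − 174)/2 = 569, p = (1312 + 174)/2 = 743.
Check: 569 · 743 = 422767.

743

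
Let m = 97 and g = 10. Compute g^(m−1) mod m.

10^1 ≡ 10 (mod 97)
10^2 ≡ 10^2 = 100 ≡ 3 (mod 97)
10^4 ≡ 3^2 = 9 ≡ 9 (mod 97)
10^8 ≡ 9^2 = 81 ≡ 81 (mod 97)
10^16 ≡ 81^2 = 6561 ≡ 62 (mod 97)
10^32 ≡ 62^2 = 3844 ≡ 61 (mod 97)
10^64 ≡ 61^2 = 3721 ≡ 35 (mod 97)
96 = 64 + 32 in binary powers of 2.
So 10^96 ≡ 35 · 61 ≡ 1 (mod 97).
Since the result is 1, base 10 gives no evidence that 97 is composite.

1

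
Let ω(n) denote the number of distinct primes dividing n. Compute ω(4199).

3

4199 = 13 · 323
323 = 17 · 19
4199 = 13 · 17 · 19, which has 3 distinct prime factors.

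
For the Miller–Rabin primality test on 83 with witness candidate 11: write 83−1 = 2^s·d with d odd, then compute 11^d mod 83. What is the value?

83 − 1 = 82 = 2^1 · 41, so d = 41.
11^1 ≡ 11 (mod 83)
11^2 ≡ 11^2 = 121 ≡ 38 (mod 83)
11^4 ≡ 38^2 = 1444 ≡ 33 (mod 83)
11^8 ≡ 33^2 = 1089 ≡ 10 (mod 83)
11^16 ≡ 10^2 = 100 ≡ 17 (mod 83)
11^32 ≡ 17^2 = 289 ≡ 40 (mod 83)
41 = 32 + 8 + 1 in binary powers of 2.
So 11^41 ≡ 40 · 10 · 11 ≡ 1 (mod 83).
Since 11^d ≡ 1 (mod 83), base 11 does not prove 83 composite.

1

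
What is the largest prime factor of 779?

41

779 = 19 · 41
41 is prime.
So 779 = 19 · 41; the largest prime factor is 41.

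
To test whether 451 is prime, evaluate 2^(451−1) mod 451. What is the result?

122

2^1 ≡ 2 (mod 451)
2^2 ≡ 2^2 = 4 ≡ 4 (mod 451)
2^4 ≡ 4^2 = 16 ≡ 16 (mod 451)
2^8 ≡ 16^2 = 256 ≡ 256 (mod 451)
2^16 ≡ 256^2 = 65536 ≡ 141 (mod 451)
2^32 ≡ 141^2 = 19881 ≡ 37 (mod 451)
2^64 ≡ 37^2 = 1369 ≡ 16 (mod 451)
2^128 ≡ 16^2 = 256 ≡ 256 (mod 451)
2^256 ≡ 256^2 = 65536 ≡ 141 (mod 451)
450 = 256 + 128 + 64 + 2 in binary powers of 2.
So 2^450 ≡ 141 · 256 · 16 · 4 ≡ 122 (mod 451).
Since 122 ≠ 1, base 2 is a Fermat witness: 451 is composite.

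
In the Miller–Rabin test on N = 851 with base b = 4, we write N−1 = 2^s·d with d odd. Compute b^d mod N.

169

851 − 1 = 850 = 2^1 · 425, so d = 425.
4^1 ≡ 4 (mod 851)
4^2 ≡ 4^2 = 16 ≡ 16 (mod 851)
4^4 ≡ 16^2 = 256 ≡ 256 (mod 851)
4^8 ≡ 256^2 = 65536 ≡ 9 (mod 851)
4^16 ≡ 9^2 = 81 ≡ 81 (mod 851)
4^32 ≡ 81^2 = 6561 ≡ 604 (mod 851)
4^64 ≡ 604^2 = 364816 ≡ 588 (mod 851)
4^128 ≡ 588^2 = 345744 ≡ 238 (mod 851)
4^256 ≡ 238^2 = 56644 ≡ 478 (mod 851)
425 = 256 + 128 + 32 + 8 + 1 in binary powers of 2.
So 4^425 ≡ 478 · 238 · 604 · 9 · 4 ≡ 169 (mod 851).
Squaring chain: 169; never reaches −1, so base 4 is a Miller–Rabin witness that 851 is composite.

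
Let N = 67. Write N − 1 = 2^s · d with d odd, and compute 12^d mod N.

67 − 1 = 66 = 2^1 · 33, so d = 33.
12^1 ≡ 12 (mod 67)
12^2 ≡ 12^2 = 144 ≡ 10 (mod 67)
12^4 ≡ 10^2 = 100 ≡ 33 (mod 67)
12^8 ≡ 33^2 = 1089 ≡ 17 (mod 67)
12^16 ≡ 17^2 = 289 ≡ 21 (mod 67)
12^32 ≡ 21^2 = 441 ≡ 39 (mod 67)
33 = 32 + 1 in binary powers of 2.
So 12^33 ≡ 39 · 12 ≡ 66 (mod 67).
Since 12^d ≡ 66 (mod 67), base 12 does not prove 67 composite.

66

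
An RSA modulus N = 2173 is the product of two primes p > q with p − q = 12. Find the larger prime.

Since p = q + 12, we have 2173 = q(q + 12), so q² + 12q − 2173 = 0.
Discriminant: 12² + 4·2173 = 144 + 8692 = 8836; √8836 = 94.
q = (−12 + 94)/2 = 41, and p = q + 12 = 53.
Check: 41 · 53 = 2173.

53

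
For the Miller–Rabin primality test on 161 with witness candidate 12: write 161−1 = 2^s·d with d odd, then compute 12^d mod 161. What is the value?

87

161 − 1 = 160 = 2^5 · 5, so d = 5.
12^1 ≡ 12 (mod 161)
12^2 ≡ 12^2 = 144 ≡ 144 (mod 161)
12^4 ≡ 144^2 = 20736 ≡ 128 (mod 161)
5 = 4 + 1 in binary powers of 2.
So 12^5 ≡ 128 · 12 ≡ 87 (mod 161).
Squaring chain: 87 → 2 → 4 → 16 → 95; never reaches −1, so base 12 is a Miller–Rabin witness that 161 is composite.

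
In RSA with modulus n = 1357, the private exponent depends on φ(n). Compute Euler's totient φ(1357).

1276

Factor: 1357 = 23 · 59.
φ(1357) = (23−1) · (59−1) = 22 · 58 = 1276.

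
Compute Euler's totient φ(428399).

410176

Factor: 428399 = 53 · 59 · 137.
φ(428399) = (53−1) · (59−1) · (137−1) = 52 · 58 · 136 = 410176.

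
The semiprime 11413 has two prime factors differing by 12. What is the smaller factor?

Since p = q + 12, we have 11413 = q(q + 12), so q² + 12q − 11413 = 0.
Discriminant: 12² + 4·11413 = 144 + 45652 = 45796; √45796 = 214.
q = (−12 + 214)/2 = 101, and p = q + 12 = 113.
Check: 101 · 113 = 11413.

101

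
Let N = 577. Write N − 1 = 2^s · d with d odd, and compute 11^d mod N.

577 − 1 = 576 = 2^6 · 9, so d = 9.
11^1 ≡ 11 (mod 577)
11^2 ≡ 11^2 = 121 ≡ 121 (mod 577)
11^4 ≡ 121^2 = 14641 ≡ 216 (mod 577)
11^8 ≡ 216^2 = 46656 ≡ 496 (mod 577)
9 = 8 + 1 in binary powers of 2.
So 11^9 ≡ 496 · 11 ≡ 263 (mod 577).
Squaring chain: 263 → 506 → 425 → 24 → 576 → 1; reaches −1, so base 11 does not prove 577 composite.

263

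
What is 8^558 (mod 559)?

8^1 ≡ 8 (mod 559)
8^2 ≡ 8^2 = 64 ≡ 64 (mod 559)
8^4 ≡ 64^2 = 4096 ≡ 183 (mod 559)
8^8 ≡ 183^2 = 33489 ≡ 508 (mod 559)
8^16 ≡ 508^2 = 258064 ≡ 365 (mod 559)
8^32 ≡ 365^2 = 133225 ≡ 183 (mod 559)
8^64 ≡ 183^2 = 33489 ≡ 508 (mod 559)
8^128 ≡ 508^2 = 258064 ≡ 365 (mod 559)
8^256 ≡ 365^2 = 133225 ≡ 183 (mod 559)
8^512 ≡ 183^2 = 33489 ≡ 508 (mod 559)
558 = 512 + 32 + 8 + 4 + 2 in binary powers of 2.
So 8^558 ≡ 508 · 183 · 508 · 183 · 64 ≡ 428 (mod 559).
Since 428 ≠ 1, base 8 is a Fermat witness: 559 is composite.

428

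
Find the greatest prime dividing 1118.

43

1118 = 2 · 559
559 = 13 · 43
43 is prime.
So 1118 = 2 · 13 · 43; the largest prime factor is 43.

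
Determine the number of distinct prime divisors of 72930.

72930 = 2 · 36465
36465 = 3 · 12155
12155 = 5 · 2431
2431 = 11 · 221
221 = 13 · 17
72930 = 2 · 3 · 5 · 11 · 13 · 17, which has 6 distinct prime factors.

6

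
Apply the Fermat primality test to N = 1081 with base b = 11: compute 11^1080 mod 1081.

581

11^1 ≡ 11 (mod 1081)
11^2 ≡ 11^2 = 121 ≡ 121 (mod 1081)
11^4 ≡ 121^2 = 14641 ≡ 588 (mod 1081)
11^8 ≡ 588^2 = 345744 ≡ 905 (mod 1081)
11^16 ≡ 905^2 = 819025 ≡ 708 (mod 1081)
11^32 ≡ 708^2 = 501264 ≡ 761 (mod 1081)
11^64 ≡ 761^2 = 579121 ≡ 786 (mod 1081)
11^128 ≡ 786^2 = 617796 ≡ 545 (mod 1081)
11^256 ≡ 545^2 = 297025 ≡ 831 (mod 1081)
11^512 ≡ 831^2 = 690561 ≡ 883 (mod 1081)
11^1024 ≡ 883^2 = 779689 ≡ 288 (mod 1081)
1080 = 1024 + 32 + 16 + 8 in binary powers of 2.
So 11^1080 ≡ 288 · 761 · 708 · 905 ≡ 581 (mod 1081).
Since 581 ≠ 1, base 11 is a Fermat witness: 1081 is composite.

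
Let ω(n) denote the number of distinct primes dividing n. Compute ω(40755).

5

40755 = 3 · 13585
13585 = 5 · 2717
2717 = 11 · 247
247 = 13 · 19
40755 = 3 · 5 · 11 · 13 · 19, which has 5 distinct prime factors.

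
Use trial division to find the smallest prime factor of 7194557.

7194557 is odd.
Digit sum 38, not divisible by 3.
Ends in 7: not divisible by 5.
7: 7194557 = 7·1027793 + 6
11: 7194557 = 11·654050 + 7
13: 7194557 = 13·553427 + 6
17: 7194557 = 17·423209 + 4
19: 7194557 = 19·378660 + 17
23: 7194557 = 23·312806 + 19
29: 7194557 = 29·248088 + 5
31: 7194557 = 31·232082 + 15
37: 7194557 = 37·194447 + 18
41: 7194557 = 41·175477

41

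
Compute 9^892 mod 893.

9^1 ≡ 9 (mod 893)
9^2 ≡ 9^2 = 81 ≡ 81 (mod 893)
9^4 ≡ 81^2 = 6561 ≡ 310 (mod 893)
9^8 ≡ 310^2 = 96100 ≡ 549 (mod 893)
9^16 ≡ 549^2 = 301401 ≡ 460 (mod 893)
9^32 ≡ 460^2 = 211600 ≡ 852 (mod 893)
9^64 ≡ 852^2 = 725904 ≡ 788 (mod 893)
9^128 ≡ 788^2 = 620944 ≡ 309 (mod 893)
9^256 ≡ 309^2 = 95481 ≡ 823 (mod 893)
9^512 ≡ 823^2 = 677329 ≡ 435 (mod 893)
892 = 512 + 256 + 64 + 32 + 16 + 8 + 4 in binary powers of 2.
So 9^892 ≡ 435 · 823 · 788 · 852 · 460 · 549 · 310 ≡ 788 (mod 893).
Since 788 ≠ 1, base 9 is a Fermat witness: 893 is composite.

788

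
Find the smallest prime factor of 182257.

182257 is odd.
Digit sum 25, not divisible by 3.
Ends in 7: not divisible by 5.
7: 182257 = 7·26036 + 5
11: 182257 = 11·16568 + 9
13: 182257 = 13·14019 + 10
17: 182257 = 17·10721

17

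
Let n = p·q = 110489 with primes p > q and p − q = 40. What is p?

353

Since p = q + 40, we have 110489 = q(q + 40), so q² + 40q − 110489 = 0.
Discriminant: 40² + 4·110489 = 1600 + 441956 = 443556; √443556 = 666.
q = (−40 + 666)/2 = 313, and p = q + 40 = 353.
Check: 313 · 353 = 110489.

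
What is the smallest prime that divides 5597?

5597 is odd.
Digit sum 26, not divisible by 3.
Ends in 7: not divisible by 5.
7: 5597 = 7·799 + 4
11: 5597 = 11·508 + 9
13: 5597 = 13·430 + 7
17: 5597 = 17·329 + 4
19: 5597 = 19·294 + 11
23: 5597 = 23·243 + 8
29: 5597 = 29·193

29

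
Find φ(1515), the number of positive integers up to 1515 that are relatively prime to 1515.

Factor: 1515 = 3 · 5 · 101.
φ(1515) = (3−1) · (5−1) · (101−1) = 2 · 4 · 100 = 800.

800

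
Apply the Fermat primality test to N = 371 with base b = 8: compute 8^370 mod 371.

218

8^1 ≡ 8 (mod 371)
8^2 ≡ 8^2 = 64 ≡ 64 (mod 371)
8^4 ≡ 64^2 = 4096 ≡ 15 (mod 371)
8^8 ≡ 15^2 = 225 ≡ 225 (mod 371)
8^16 ≡ 225^2 = 50625 ≡ 169 (mod 371)
8^32 ≡ 169^2 = 28561 ≡ 365 (mod 371)
8^64 ≡ 365^2 = 133225 ≡ 36 (mod 371)
8^128 ≡ 36^2 = 1296 ≡ 183 (mod 371)
8^256 ≡ 183^2 = 33489 ≡ 99 (mod 371)
370 = 256 + 64 + 32 + 16 + 2 in binary powers of 2.
So 8^370 ≡ 99 · 36 · 365 · 169 · 64 ≡ 218 (mod 371).
Since 218 ≠ 1, base 8 is a Fermat witness: 371 is composite.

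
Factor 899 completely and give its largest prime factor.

31

899 = 29 · 31
31 is prime.
So 899 = 29 · 31; the largest prime factor is 31.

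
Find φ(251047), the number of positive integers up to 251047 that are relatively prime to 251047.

Factor: 251047 = 19 · 73 · 181.
φ(251047) = (19−1) · (73−1) · (181−1) = 18 · 72 · 180 = 233280.

233280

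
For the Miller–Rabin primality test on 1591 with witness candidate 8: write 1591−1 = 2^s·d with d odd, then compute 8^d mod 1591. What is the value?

290

1591 − 1 = 1590 = 2^1 · 795, so d = 795.
8^1 ≡ 8 (mod 1591)
8^2 ≡ 8^2 = 64 ≡ 64 (mod 1591)
8^4 ≡ 64^2 = 4096 ≡ 914 (mod 1591)
8^8 ≡ 914^2 = 835396 ≡ 121 (mod 1591)
8^16 ≡ 121^2 = 14641 ≡ 322 (mod 1591)
8^32 ≡ 322^2 = 103684 ≡ 269 (mod 1591)
8^64 ≡ 269^2 = 72361 ≡ 766 (mod 1591)
8^128 ≡ 766^2 = 586756 ≡ 1268 (mod 1591)
8^256 ≡ 1268^2 = 1607824 ≡ 914 (mod 1591)
8^512 ≡ 914^2 = 835396 ≡ 121 (mod 1591)
795 = 512 + 256 + 16 + 8 + 2 + 1 in binary powers of 2.
So 8^795 ≡ 121 · 914 · 322 · 121 · 64 · 8 ≡ 290 (mod 1591).
Squaring chain: 290; never reaches −1, so base 8 is a Miller–Rabin witness that 1591 is composite.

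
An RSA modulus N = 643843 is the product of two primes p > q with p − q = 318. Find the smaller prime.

Since p = q + 318, we have 643843 = q(q + 318), so q² + 318q − 643843 = 0.
Discriminant: 318² + 4·643843 = 101124 + 2575372 = 2676496; √2676496 = 1636.
q = (−318 + 1636)/2 = 659, and p = q + 318 = 977.
Check: 659 · 977 = 643843.

659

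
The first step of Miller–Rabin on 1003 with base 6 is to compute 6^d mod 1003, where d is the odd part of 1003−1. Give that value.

1003 − 1 = 1002 = 2^1 · 501, so d = 501.
6^1 ≡ 6 (mod 1003)
6^2 ≡ 6^2 = 36 ≡ 36 (mod 1003)
6^4 ≡ 36^2 = 1296 ≡ 293 (mod 1003)
6^8 ≡ 293^2 = 85849 ≡ 594 (mod 1003)
6^16 ≡ 594^2 = 352836 ≡ 783 (mod 1003)
6^32 ≡ 783^2 = 613089 ≡ 256 (mod 1003)
6^64 ≡ 256^2 = 65536 ≡ 341 (mod 1003)
6^128 ≡ 341^2 = 116281 ≡ 936 (mod 1003)
6^256 ≡ 936^2 = 876096 ≡ 477 (mod 1003)
501 = 256 + 128 + 64 + 32 + 16 + 4 + 1 in binary powers of 2.
So 6^501 ≡ 477 · 936 · 341 · 256 · 783 · 293 · 6 ≡ 704 (mod 1003).
Squaring chain: 704; never reaches −1, so base 6 is a Miller–Rabin witness that 1003 is composite.

704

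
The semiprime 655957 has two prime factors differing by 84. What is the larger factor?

853

Since p = q + 84, we have 655957 = q(q + 84), so q² + 84q − 655957 = 0.
Discriminant: 84² + 4·655957 = 7056 + 2623828 = 2630884; √2630884 = 1622.
q = (−84 + 1622)/2 = 769, and p = q + 84 = 853.
Check: 769 · 853 = 655957.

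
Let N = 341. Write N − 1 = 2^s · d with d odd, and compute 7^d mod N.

341 − 1 = 340 = 2^2 · 85, so d = 85.
7^1 ≡ 7 (mod 341)
7^2 ≡ 7^2 = 49 ≡ 49 (mod 341)
7^4 ≡ 49^2 = 2401 ≡ 14 (mod 341)
7^8 ≡ 14^2 = 196 ≡ 196 (mod 341)
7^16 ≡ 196^2 = 38416 ≡ 224 (mod 341)
7^32 ≡ 224^2 = 50176 ≡ 49 (mod 341)
7^64 ≡ 49^2 = 2401 ≡ 14 (mod 341)
85 = 64 + 16 + 4 + 1 in binary powers of 2.
So 7^85 ≡ 14 · 224 · 14 · 7 ≡ 87 (mod 341).
Squaring chain: 87 → 67; never reaches −1, so base 7 is a Miller–Rabin witness that 341 is composite.

87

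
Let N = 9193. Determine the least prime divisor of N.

29

9193 is odd.
Digit sum 22, not divisible by 3.
Ends in 3: not divisible by 5.
7: 9193 = 7·1313 + 2
11: 9193 = 11·835 + 8
13: 9193 = 13·707 + 2
17: 9193 = 17·540 + 13
19: 9193 = 19·483 + 16
23: 9193 = 23·399 + 16
29: 9193 = 29·317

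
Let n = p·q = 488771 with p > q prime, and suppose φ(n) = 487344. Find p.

859

φ(n) = (p−1)(q−1) = n − (p+q) + 1, so p + q = 488771 − 487344 + 1 = 1428.
p and q are the roots of t² − 1428t + 488771 = 0.
Discriminant: 1428² − 4·488771 = 2039184 − 1955084 = 84100; √84100 = 290.
q = (1428 − 290)/2 = 569, p = (1428 + 290)/2 = 859.
Check: 569 · 859 = 488771.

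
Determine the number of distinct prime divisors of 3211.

2

3211 = 13^2 · 19
3211 = 13^2 · 19, which has 2 distinct prime factors.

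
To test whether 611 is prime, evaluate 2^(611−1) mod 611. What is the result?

101

2^1 ≡ 2 (mod 611)
2^2 ≡ 2^2 = 4 ≡ 4 (mod 611)
2^4 ≡ 4^2 = 16 ≡ 16 (mod 611)
2^8 ≡ 16^2 = 256 ≡ 256 (mod 611)
2^16 ≡ 256^2 = 65536 ≡ 159 (mod 611)
2^32 ≡ 159^2 = 25281 ≡ 230 (mod 611)
2^64 ≡ 230^2 = 52900 ≡ 354 (mod 611)
2^128 ≡ 354^2 = 125316 ≡ 61 (mod 611)
2^256 ≡ 61^2 = 3721 ≡ 55 (mod 611)
2^512 ≡ 55^2 = 3025 ≡ 581 (mod 611)
610 = 512 + 64 + 32 + 2 in binary powers of 2.
So 2^610 ≡ 581 · 354 · 230 · 4 ≡ 101 (mod 611).
Since 101 ≠ 1, base 2 is a Fermat witness: 611 is composite.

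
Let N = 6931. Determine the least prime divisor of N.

6931 is odd.
Digit sum 19, not divisible by 3.
Ends in 1: not divisible by 5.
7: 6931 = 7·990 + 1
11: 6931 = 11·630 + 1
13: 6931 = 13·533 + 2
17: 6931 = 17·407 + 12
19: 6931 = 19·364 + 15
23: 6931 = 23·301 + 8
29: 6931 = 29·239

29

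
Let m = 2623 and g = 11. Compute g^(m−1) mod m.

11^1 ≡ 11 (mod 2623)
11^2 ≡ 11^2 = 121 ≡ 121 (mod 2623)
11^4 ≡ 121^2 = 14641 ≡ 1526 (mod 2623)
11^8 ≡ 1526^2 = 2328676 ≡ 2075 (mod 2623)
11^16 ≡ 2075^2 = 4305625 ≡ 1282 (mod 2623)
11^32 ≡ 1282^2 = 1643524 ≡ 1526 (mod 2623)
11^64 ≡ 1526^2 = 2328676 ≡ 2075 (mod 2623)
11^128 ≡ 2075^2 = 4305625 ≡ 1282 (mod 2623)
11^256 ≡ 1282^2 = 1643524 ≡ 1526 (mod 2623)
11^512 ≡ 1526^2 = 2328676 ≡ 2075 (mod 2623)
11^1024 ≡ 2075^2 = 4305625 ≡ 1282 (mod 2623)
11^2048 ≡ 1282^2 = 1643524 ≡ 1526 (mod 2623)
2622 = 2048 + 512 + 32 + 16 + 8 + 4 + 2 in binary powers of 2.
So 11^2622 ≡ 1526 · 2075 · 1526 · 1282 · 2075 · 1526 · 121 ≡ 365 (mod 2623).
Since 365 ≠ 1, base 11 is a Fermat witness: 2623 is composite.

365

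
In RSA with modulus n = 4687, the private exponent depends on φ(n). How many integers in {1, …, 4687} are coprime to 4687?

Factor: 4687 = 43 · 109.
φ(4687) = (43−1) · (109−1) = 42 · 108 = 4536.

4536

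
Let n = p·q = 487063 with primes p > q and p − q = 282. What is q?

571

Since p = q + 282, we have 487063 = q(q + 282), so q² + 282q − 487063 = 0.
Discriminant: 282² + 4·487063 = 79524 + 1948252 = 2027776; √2027776 = 1424.
q = (−282 + 1424)/2 = 571, and p = q + 282 = 853.
Check: 571 · 853 = 487063.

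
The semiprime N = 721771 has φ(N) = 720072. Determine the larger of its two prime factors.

877

φ(n) = (p−1)(q−1) = n − (p+q) + 1, so p + q = 721771 − 720072 + 1 = 1700.
p and q are the roots of t² − 1700t + 721771 = 0.
Discriminant: 1700² − 4·721771 = 2890000 − 2887084 = 2916; √2916 = 54.
q = (1700 − 54)/2 = 823, p = (1700 + 54)/2 = 877.
Check: 823 · 877 = 721771.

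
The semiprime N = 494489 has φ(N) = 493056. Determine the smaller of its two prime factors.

φ(n) = (p−1)(q−1) = n − (p+q) + 1, so p + q = 494489 − 493056 + 1 = 1434.
p and q are the roots of t² − 1434t + 494489 = 0.
Discriminant: 1434² − 4·494489 = 2056356 − 1977956 = 78400; √78400 = 280.
q = (1434 − 280)/2 = 577, p = (1434 + 280)/2 = 857.
Check: 577 · 857 = 494489.

577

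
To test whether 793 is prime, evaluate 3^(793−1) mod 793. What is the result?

131

3^1 ≡ 3 (mod 793)
3^2 ≡ 3^2 = 9 ≡ 9 (mod 793)
3^4 ≡ 9^2 = 81 ≡ 81 (mod 793)
3^8 ≡ 81^2 = 6561 ≡ 217 (mod 793)
3^16 ≡ 217^2 = 47089 ≡ 302 (mod 793)
3^32 ≡ 302^2 = 91204 ≡ 9 (mod 793)
3^64 ≡ 9^2 = 81 ≡ 81 (mod 793)
3^128 ≡ 81^2 = 6561 ≡ 217 (mod 793)
3^256 ≡ 217^2 = 47089 ≡ 302 (mod 793)
3^512 ≡ 302^2 = 91204 ≡ 9 (mod 793)
792 = 512 + 256 + 16 + 8 in binary powers of 2.
So 3^792 ≡ 9 · 302 · 302 · 217 ≡ 131 (mod 793).
Since 131 ≠ 1, base 3 is a Fermat witness: 793 is composite.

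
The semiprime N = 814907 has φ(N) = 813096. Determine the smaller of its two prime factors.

φ(n) = (p−1)(q−1) = n − (p+q) + 1, so p + q = 814907 − 813096 + 1 = 1812.
p and q are the roots of t² − 1812t + 814907 = 0.
Discriminant: 1812² − 4·814907 = 3283344 − 3259628 = 23716; √23716 = 154.
q = (1812 − 154)/2 = 829, p = (1812 + 154)/2 = 983.
Check: 829 · 983 = 814907.

829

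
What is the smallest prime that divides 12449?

59

12449 is odd.
Digit sum 20, not divisible by 3.
Ends in 9: not divisible by 5.
7: 12449 = 7·1778 + 3
11: 12449 = 11·1131 + 8
13: 12449 = 13·957 + 8
17: 12449 = 17·732 + 5
19: 12449 = 19·655 + 4
23: 12449 = 23·541 + 6
29: 12449 = 29·429 + 8
31: 12449 = 31·401 + 18
37: 12449 = 37·336 + 17
41: 12449 = 41·303 + 26
43: 12449 = 43·289 + 22
47: 12449 = 47·264 + 41
53: 12449 = 53·234 + 47
59: 12449 = 59·211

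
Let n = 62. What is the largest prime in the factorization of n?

62 = 2 · 31
31 is prime.
So 62 = 2 · 31; the largest prime factor is 31.

31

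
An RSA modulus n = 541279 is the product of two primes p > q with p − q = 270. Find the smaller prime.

Since p = q + 270, we have 541279 = q(q + 270), so q² + 270q − 541279 = 0.
Discriminant: 270² + 4·541279 = 72900 + 2165116 = 2238016; √2238016 = 1496.
q = (−270 + 1496)/2 = 613, and p = q + 270 = 883.
Check: 613 · 883 = 541279.

613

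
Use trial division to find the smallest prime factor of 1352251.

31

1352251 is odd.
Digit sum 19, not divisible by 3.
Ends in 1: not divisible by 5.
7: 1352251 = 7·193178 + 5
11: 1352251 = 11·122931 + 10
13: 1352251 = 13·104019 + 4
17: 1352251 = 17·79544 + 3
19: 1352251 = 19·71171 + 2
23: 1352251 = 23·58793 + 12
29: 1352251 = 29·46629 + 10
31: 1352251 = 31·43621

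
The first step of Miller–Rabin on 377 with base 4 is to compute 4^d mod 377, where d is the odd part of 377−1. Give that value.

377 − 1 = 376 = 2^3 · 47, so d = 47.
4^1 ≡ 4 (mod 377)
4^2 ≡ 4^2 = 16 ≡ 16 (mod 377)
4^4 ≡ 16^2 = 256 ≡ 256 (mod 377)
4^8 ≡ 256^2 = 65536 ≡ 315 (mod 377)
4^16 ≡ 315^2 = 99225 ≡ 74 (mod 377)
4^32 ≡ 74^2 = 5476 ≡ 198 (mod 377)
47 = 32 + 8 + 4 + 2 + 1 in binary powers of 2.
So 4^47 ≡ 198 · 315 · 256 · 16 · 4 ≡ 270 (mod 377).
Squaring chain: 270 → 139 → 94; never reaches −1, so base 4 is a Miller–Rabin witness that 377 is composite.

270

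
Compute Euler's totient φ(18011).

14760

Factor: 18011 = 7 · 31 · 83.
φ(18011) = (7−1) · (31−1) · (83−1) = 6 · 30 · 82 = 14760.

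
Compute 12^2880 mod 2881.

2744

12^1 ≡ 12 (mod 2881)
12^2 ≡ 12^2 = 144 ≡ 144 (mod 2881)
12^4 ≡ 144^2 = 20736 ≡ 569 (mod 2881)
12^8 ≡ 569^2 = 323761 ≡ 1089 (mod 2881)
12^16 ≡ 1089^2 = 1185921 ≡ 1830 (mod 2881)
12^32 ≡ 1830^2 = 3348900 ≡ 1178 (mod 2881)
12^64 ≡ 1178^2 = 1387684 ≡ 1923 (mod 2881)
12^128 ≡ 1923^2 = 3697929 ≡ 1606 (mod 2881)
12^256 ≡ 1606^2 = 2579236 ≡ 741 (mod 2881)
12^512 ≡ 741^2 = 549081 ≡ 1691 (mod 2881)
12^1024 ≡ 1691^2 = 2859481 ≡ 1529 (mod 2881)
12^2048 ≡ 1529^2 = 2337841 ≡ 1350 (mod 2881)
2880 = 2048 + 512 + 256 + 64 in binary powers of 2.
So 12^2880 ≡ 1350 · 1691 · 741 · 1923 ≡ 2744 (mod 2881).
Since 2744 ≠ 1, base 12 is a Fermat witness: 2881 is composite.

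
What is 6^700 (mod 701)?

6^1 ≡ 6 (mod 701)
6^2 ≡ 6^2 = 36 ≡ 36 (mod 701)
6^4 ≡ 36^2 = 1296 ≡ 595 (mod 701)
6^8 ≡ 595^2 = 354025 ≡ 20 (mod 701)
6^16 ≡ 20^2 = 400 ≡ 400 (mod 701)
6^32 ≡ 400^2 = 160000 ≡ 172 (mod 701)
6^64 ≡ 172^2 = 29584 ≡ 142 (mod 701)
6^128 ≡ 142^2 = 20164 ≡ 536 (mod 701)
6^256 ≡ 536^2 = 287296 ≡ 587 (mod 701)
6^512 ≡ 587^2 = 344569 ≡ 378 (mod 701)
700 = 512 + 128 + 32 + 16 + 8 + 4 in binary powers of 2.
So 6^700 ≡ 378 · 536 · 172 · 400 · 20 · 595 ≡ 1 (mod 701).
Since the result is 1, base 6 gives no evidence that 701 is composite.

1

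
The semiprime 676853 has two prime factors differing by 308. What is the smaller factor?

683

Since p = q + 308, we have 676853 = q(q + 308), so q² + 308q − 676853 = 0.
Discriminant: 308² + 4·676853 = 94864 + 2707412 = 2802276; √2802276 = 1674.
q = (−308 + 1674)/2 = 683, and p = q + 308 = 991.
Check: 683 · 991 = 676853.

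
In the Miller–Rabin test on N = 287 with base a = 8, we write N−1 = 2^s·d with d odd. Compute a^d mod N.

225

287 − 1 = 286 = 2^1 · 143, so d = 143.
8^1 ≡ 8 (mod 287)
8^2 ≡ 8^2 = 64 ≡ 64 (mod 287)
8^4 ≡ 64^2 = 4096 ≡ 78 (mod 287)
8^8 ≡ 78^2 = 6084 ≡ 57 (mod 287)
8^16 ≡ 57^2 = 3249 ≡ 92 (mod 287)
8^32 ≡ 92^2 = 8464 ≡ 141 (mod 287)
8^64 ≡ 141^2 = 19881 ≡ 78 (mod 287)
8^128 ≡ 78^2 = 6084 ≡ 57 (mod 287)
143 = 128 + 8 + 4 + 2 + 1 in binary powers of 2.
So 8^143 ≡ 57 · 57 · 78 · 64 · 8 ≡ 225 (mod 287).
Squaring chain: 225; never reaches −1, so base 8 is a Miller–Rabin witness that 287 is composite.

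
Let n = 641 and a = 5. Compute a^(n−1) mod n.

1

5^1 ≡ 5 (mod 641)
5^2 ≡ 5^2 = 25 ≡ 25 (mod 641)
5^4 ≡ 25^2 = 625 ≡ 625 (mod 641)
5^8 ≡ 625^2 = 390625 ≡ 256 (mod 641)
5^16 ≡ 256^2 = 65536 ≡ 154 (mod 641)
5^32 ≡ 154^2 = 23716 ≡ 640 (mod 641)
5^64 ≡ 640^2 = 409600 ≡ 1 (mod 641)
5^128 ≡ 1^2 = 1 ≡ 1 (mod 641)
5^256 ≡ 1^2 = 1 ≡ 1 (mod 641)
5^512 ≡ 1^2 = 1 ≡ 1 (mod 641)
640 = 512 + 128 in binary powers of 2.
So 5^640 ≡ 1 · 1 ≡ 1 (mod 641).
Since the result is 1, base 5 gives no evidence that 641 is composite.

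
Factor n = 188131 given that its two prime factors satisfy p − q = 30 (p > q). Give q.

419

Since p = q + 30, we have 188131 = q(q + 30), so q² + 30q − 188131 = 0.
Discriminant: 30² + 4·188131 = 900 + 752524 = 753424; √753424 = 868.
q = (−30 + 868)/2 = 419, and p = q + 30 = 449.
Check: 419 · 449 = 188131.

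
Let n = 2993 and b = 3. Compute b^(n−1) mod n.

3^1 ≡ 3 (mod 2993)
3^2 ≡ 3^2 = 9 ≡ 9 (mod 2993)
3^4 ≡ 9^2 = 81 ≡ 81 (mod 2993)
3^8 ≡ 81^2 = 6561 ≡ 575 (mod 2993)
3^16 ≡ 575^2 = 330625 ≡ 1395 (mod 2993)
3^32 ≡ 1395^2 = 1946025 ≡ 575 (mod 2993)
3^64 ≡ 575^2 = 330625 ≡ 1395 (mod 2993)
3^128 ≡ 1395^2 = 1946025 ≡ 575 (mod 2993)
3^256 ≡ 575^2 = 330625 ≡ 1395 (mod 2993)
3^512 ≡ 1395^2 = 1946025 ≡ 575 (mod 2993)
3^1024 ≡ 575^2 = 330625 ≡ 1395 (mod 2993)
3^2048 ≡ 1395^2 = 1946025 ≡ 575 (mod 2993)
2992 = 2048 + 512 + 256 + 128 + 32 + 16 in binary powers of 2.
So 3^2992 ≡ 575 · 575 · 1395 · 575 · 575 · 1395 ≡ 1395 (mod 2993).
Since 1395 ≠ 1, base 3 is a Fermat witness: 2993 is composite.

1395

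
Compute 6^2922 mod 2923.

6^1 ≡ 6 (mod 2923)
6^2 ≡ 6^2 = 36 ≡ 36 (mod 2923)
6^4 ≡ 36^2 = 1296 ≡ 1296 (mod 2923)
6^8 ≡ 1296^2 = 1679616 ≡ 1814 (mod 2923)
6^16 ≡ 1814^2 = 3290596 ≡ 2221 (mod 2923)
6^32 ≡ 2221^2 = 4932841 ≡ 1740 (mod 2923)
6^64 ≡ 1740^2 = 3027600 ≡ 2295 (mod 2923)
6^128 ≡ 2295^2 = 5267025 ≡ 2702 (mod 2923)
6^256 ≡ 2702^2 = 7300804 ≡ 2073 (mod 2923)
6^512 ≡ 2073^2 = 4297329 ≡ 519 (mod 2923)
6^1024 ≡ 519^2 = 269361 ≡ 445 (mod 2923)
6^2048 ≡ 445^2 = 198025 ≡ 2184 (mod 2923)
2922 = 2048 + 512 + 256 + 64 + 32 + 8 + 2 in binary powers of 2.
So 6^2922 ≡ 2184 · 519 · 2073 · 2295 · 1740 · 1814 · 36 ≡ 1960 (mod 2923).
Since 1960 ≠ 1, base 6 is a Fermat witness: 2923 is composite.

1960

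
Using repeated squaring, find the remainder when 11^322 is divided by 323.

11^1 ≡ 11 (mod 323)
11^2 ≡ 11^2 = 121 ≡ 121 (mod 323)
11^4 ≡ 121^2 = 14641 ≡ 106 (mod 323)
11^8 ≡ 106^2 = 11236 ≡ 254 (mod 323)
11^16 ≡ 254^2 = 64516 ≡ 239 (mod 323)
11^32 ≡ 239^2 = 57121 ≡ 273 (mod 323)
11^64 ≡ 273^2 = 74529 ≡ 239 (mod 323)
11^128 ≡ 239^2 = 57121 ≡ 273 (mod 323)
11^256 ≡ 273^2 = 74529 ≡ 239 (mod 323)
322 = 256 + 64 + 2 in binary powers of 2.
So 11^322 ≡ 239 · 239 · 121 ≡ 87 (mod 323).
Since 87 ≠ 1, base 11 is a Fermat witness: 323 is composite.

87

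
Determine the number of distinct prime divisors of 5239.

5239 = 13^2 · 31
5239 = 13^2 · 31, which has 2 distinct prime factors.

2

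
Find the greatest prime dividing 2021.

2021 = 43 · 47
47 is prime.
So 2021 = 43 · 47; the largest prime factor is 47.

47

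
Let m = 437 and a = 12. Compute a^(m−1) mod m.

292

12^1 ≡ 12 (mod 437)
12^2 ≡ 12^2 = 144 ≡ 144 (mod 437)
12^4 ≡ 144^2 = 20736 ≡ 197 (mod 437)
12^8 ≡ 197^2 = 38809 ≡ 353 (mod 437)
12^16 ≡ 353^2 = 124609 ≡ 64 (mod 437)
12^32 ≡ 64^2 = 4096 ≡ 163 (mod 437)
12^64 ≡ 163^2 = 26569 ≡ 349 (mod 437)
12^128 ≡ 349^2 = 121801 ≡ 315 (mod 437)
12^256 ≡ 315^2 = 99225 ≡ 26 (mod 437)
436 = 256 + 128 + 32 + 16 + 4 in binary powers of 2.
So 12^436 ≡ 26 · 315 · 163 · 64 · 197 ≡ 292 (mod 437).
Since 292 ≠ 1, base 12 is a Fermat witness: 437 is composite.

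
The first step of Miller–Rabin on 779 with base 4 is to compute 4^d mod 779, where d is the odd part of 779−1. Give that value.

779 − 1 = 778 = 2^1 · 389, so d = 389.
4^1 ≡ 4 (mod 779)
4^2 ≡ 4^2 = 16 ≡ 16 (mod 779)
4^4 ≡ 16^2 = 256 ≡ 256 (mod 779)
4^8 ≡ 256^2 = 65536 ≡ 100 (mod 779)
4^16 ≡ 100^2 = 10000 ≡ 652 (mod 779)
4^32 ≡ 652^2 = 425104 ≡ 549 (mod 779)
4^64 ≡ 549^2 = 301401 ≡ 707 (mod 779)
4^128 ≡ 707^2 = 499849 ≡ 510 (mod 779)
4^256 ≡ 510^2 = 260100 ≡ 693 (mod 779)
389 = 256 + 128 + 4 + 1 in binary powers of 2.
So 4^389 ≡ 693 · 510 · 256 · 4 ≡ 605 (mod 779).
Squaring chain: 605; never reaches −1, so base 4 is a Miller–Rabin witness that 779 is composite.

605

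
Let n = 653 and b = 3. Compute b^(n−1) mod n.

1

3^1 ≡ 3 (mod 653)
3^2 ≡ 3^2 = 9 ≡ 9 (mod 653)
3^4 ≡ 9^2 = 81 ≡ 81 (mod 653)
3^8 ≡ 81^2 = 6561 ≡ 31 (mod 653)
3^16 ≡ 31^2 = 961 ≡ 308 (mod 653)
3^32 ≡ 308^2 = 94864 ≡ 179 (mod 653)
3^64 ≡ 179^2 = 32041 ≡ 44 (mod 653)
3^128 ≡ 44^2 = 1936 ≡ 630 (mod 653)
3^256 ≡ 630^2 = 396900 ≡ 529 (mod 653)
3^512 ≡ 529^2 = 279841 ≡ 357 (mod 653)
652 = 512 + 128 + 8 + 4 in binary powers of 2.
So 3^652 ≡ 357 · 630 · 31 · 81 ≡ 1 (mod 653).
Since the result is 1, base 3 gives no evidence that 653 is composite.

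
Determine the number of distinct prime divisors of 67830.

6

67830 = 2 · 33915
33915 = 3 · 11305
11305 = 5 · 2261
2261 = 7 · 323
323 = 17 · 19
67830 = 2 · 3 · 5 · 7 · 17 · 19, which has 6 distinct prime factors.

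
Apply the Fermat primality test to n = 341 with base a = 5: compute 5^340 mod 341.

67

5^1 ≡ 5 (mod 341)
5^2 ≡ 5^2 = 25 ≡ 25 (mod 341)
5^4 ≡ 25^2 = 625 ≡ 284 (mod 341)
5^8 ≡ 284^2 = 80656 ≡ 180 (mod 341)
5^16 ≡ 180^2 = 32400 ≡ 5 (mod 341)
5^32 ≡ 5^2 = 25 ≡ 25 (mod 341)
5^64 ≡ 25^2 = 625 ≡ 284 (mod 341)
5^128 ≡ 284^2 = 80656 ≡ 180 (mod 341)
5^256 ≡ 180^2 = 32400 ≡ 5 (mod 341)
340 = 256 + 64 + 16 + 4 in binary powers of 2.
So 5^340 ≡ 5 · 284 · 5 · 284 ≡ 67 (mod 341).
Since 67 ≠ 1, base 5 is a Fermat witness: 341 is composite.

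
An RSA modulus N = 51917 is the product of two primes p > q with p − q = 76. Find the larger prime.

Since p = q + 76, we have 51917 = q(q + 76), so q² + 76q − 51917 = 0.
Discriminant: 76² + 4·51917 = 5776 + 207668 = 213444; √213444 = 462.
q = (−76 + 462)/2 = 193, and p = q + 76 = 269.
Check: 193 · 269 = 51917.

269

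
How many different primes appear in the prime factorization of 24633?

24633 = 3^2 · 2737
2737 = 7 · 391
391 = 17 · 23
24633 = 3^2 · 7 · 17 · 23, which has 4 distinct prime factors.

4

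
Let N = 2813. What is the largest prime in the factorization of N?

97

2813 = 29 · 97
97 is prime.
So 2813 = 29 · 97; the largest prime factor is 97.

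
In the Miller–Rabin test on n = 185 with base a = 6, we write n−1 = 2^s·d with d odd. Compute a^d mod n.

185 − 1 = 184 = 2^3 · 23, so d = 23.
6^1 ≡ 6 (mod 185)
6^2 ≡ 6^2 = 36 ≡ 36 (mod 185)
6^4 ≡ 36^2 = 1296 ≡ 1 (mod 185)
6^8 ≡ 1^2 = 1 ≡ 1 (mod 185)
6^16 ≡ 1^2 = 1 ≡ 1 (mod 185)
23 = 16 + 4 + 2 + 1 in binary powers of 2.
So 6^23 ≡ 1 · 1 · 36 · 6 ≡ 31 (mod 185).
Squaring chain: 31 → 36 → 1; never reaches −1, so base 6 is a Miller–Rabin witness that 185 is composite.

31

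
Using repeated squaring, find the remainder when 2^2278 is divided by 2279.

78

2^1 ≡ 2 (mod 2279)
2^2 ≡ 2^2 = 4 ≡ 4 (mod 2279)
2^4 ≡ 4^2 = 16 ≡ 16 (mod 2279)
2^8 ≡ 16^2 = 256 ≡ 256 (mod 2279)
2^16 ≡ 256^2 = 65536 ≡ 1724 (mod 2279)
2^32 ≡ 1724^2 = 2972176 ≡ 360 (mod 2279)
2^64 ≡ 360^2 = 129600 ≡ 1976 (mod 2279)
2^128 ≡ 1976^2 = 3904576 ≡ 649 (mod 2279)
2^256 ≡ 649^2 = 421201 ≡ 1865 (mod 2279)
2^512 ≡ 1865^2 = 3478225 ≡ 471 (mod 2279)
2^1024 ≡ 471^2 = 221841 ≡ 778 (mod 2279)
2^2048 ≡ 778^2 = 605284 ≡ 1349 (mod 2279)
2278 = 2048 + 128 + 64 + 32 + 4 + 2 in binary powers of 2.
So 2^2278 ≡ 1349 · 649 · 1976 · 360 · 16 · 4 ≡ 78 (mod 2279).
Since 78 ≠ 1, base 2 is a Fermat witness: 2279 is composite.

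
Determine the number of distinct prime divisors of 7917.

4

7917 = 3 · 2639
2639 = 7 · 377
377 = 13 · 29
7917 = 3 · 7 · 13 · 29, which has 4 distinct prime factors.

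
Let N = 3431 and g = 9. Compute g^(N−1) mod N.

2327

9^1 ≡ 9 (mod 3431)
9^2 ≡ 9^2 = 81 ≡ 81 (mod 3431)
9^4 ≡ 81^2 = 6561 ≡ 3130 (mod 3431)
9^8 ≡ 3130^2 = 9796900 ≡ 1395 (mod 3431)
9^16 ≡ 1395^2 = 1946025 ≡ 648 (mod 3431)
9^32 ≡ 648^2 = 419904 ≡ 1322 (mod 3431)
9^64 ≡ 1322^2 = 1747684 ≡ 1305 (mod 3431)
9^128 ≡ 1305^2 = 1703025 ≡ 1249 (mod 3431)
9^256 ≡ 1249^2 = 1560001 ≡ 2327 (mod 3431)
9^512 ≡ 2327^2 = 5414929 ≡ 811 (mod 3431)
9^1024 ≡ 811^2 = 657721 ≡ 2400 (mod 3431)
9^2048 ≡ 2400^2 = 5760000 ≡ 2782 (mod 3431)
3430 = 2048 + 1024 + 256 + 64 + 32 + 4 + 2 in binary powers of 2.
So 9^3430 ≡ 2782 · 2400 · 2327 · 1305 · 1322 · 3130 · 81 ≡ 2327 (mod 3431).
Since 2327 ≠ 1, base 9 is a Fermat witness: 3431 is composite.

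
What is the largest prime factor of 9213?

9213 = 3 · 3071
3071 = 37 · 83
83 is prime.
So 9213 = 3 · 37 · 83; the largest prime factor is 83.

83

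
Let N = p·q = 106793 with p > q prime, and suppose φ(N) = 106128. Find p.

397

φ(n) = (p−1)(q−1) = n − (p+q) + 1, so p + q = 106793 − 106128 + 1 = 666.
p and q are the roots of t² − 666t + 106793 = 0.
Discriminant: 666² − 4·106793 = 443556 − 427172 = 16384; √16384 = 128.
q = (666 − 128)/2 = 269, p = (666 + 128)/2 = 397.
Check: 269 · 397 = 106793.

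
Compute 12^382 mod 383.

12^1 ≡ 12 (mod 383)
12^2 ≡ 12^2 = 144 ≡ 144 (mod 383)
12^4 ≡ 144^2 = 20736 ≡ 54 (mod 383)
12^8 ≡ 54^2 = 2916 ≡ 235 (mod 383)
12^16 ≡ 235^2 = 55225 ≡ 73 (mod 383)
12^32 ≡ 73^2 = 5329 ≡ 350 (mod 383)
12^64 ≡ 350^2 = 122500 ≡ 323 (mod 383)
12^128 ≡ 323^2 = 104329 ≡ 153 (mod 383)
12^256 ≡ 153^2 = 23409 ≡ 46 (mod 383)
382 = 256 + 64 + 32 + 16 + 8 + 4 + 2 in binary powers of 2.
So 12^382 ≡ 46 · 323 · 350 · 73 · 235 · 54 · 144 ≡ 1 (mod 383).
Since the result is 1, base 12 gives no evidence that 383 is composite.

1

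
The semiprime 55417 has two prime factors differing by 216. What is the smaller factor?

151

Since p = q + 216, we have 55417 = q(q + 216), so q² + 216q − 55417 = 0.
Discriminant: 216² + 4·55417 = 46656 + 221668 = 268324; √268324 = 518.
q = (−216 + 518)/2 = 151, and p = q + 216 = 367.
Check: 151 · 367 = 55417.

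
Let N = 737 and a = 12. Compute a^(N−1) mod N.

639

12^1 ≡ 12 (mod 737)
12^2 ≡ 12^2 = 144 ≡ 144 (mod 737)
12^4 ≡ 144^2 = 20736 ≡ 100 (mod 737)
12^8 ≡ 100^2 = 10000 ≡ 419 (mod 737)
12^16 ≡ 419^2 = 175561 ≡ 155 (mod 737)
12^32 ≡ 155^2 = 24025 ≡ 441 (mod 737)
12^64 ≡ 441^2 = 194481 ≡ 650 (mod 737)
12^128 ≡ 650^2 = 422500 ≡ 199 (mod 737)
12^256 ≡ 199^2 = 39601 ≡ 540 (mod 737)
12^512 ≡ 540^2 = 291600 ≡ 485 (mod 737)
736 = 512 + 128 + 64 + 32 in binary powers of 2.
So 12^736 ≡ 485 · 199 · 650 · 441 ≡ 639 (mod 737).
Since 639 ≠ 1, base 12 is a Fermat witness: 737 is composite.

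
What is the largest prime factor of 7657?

7657 = 13 · 589
589 = 19 · 31
31 is prime.
So 7657 = 13 · 19 · 31; the largest prime factor is 31.

31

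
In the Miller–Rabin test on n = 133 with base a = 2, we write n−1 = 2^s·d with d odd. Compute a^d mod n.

50

133 − 1 = 132 = 2^2 · 33, so d = 33.
2^1 ≡ 2 (mod 133)
2^2 ≡ 2^2 = 4 ≡ 4 (mod 133)
2^4 ≡ 4^2 = 16 ≡ 16 (mod 133)
2^8 ≡ 16^2 = 256 ≡ 123 (mod 133)
2^16 ≡ 123^2 = 15129 ≡ 100 (mod 133)
2^32 ≡ 100^2 = 10000 ≡ 25 (mod 133)
33 = 32 + 1 in binary powers of 2.
So 2^33 ≡ 25 · 2 ≡ 50 (mod 133).
Squaring chain: 50 → 106; never reaches −1, so base 2 is a Miller–Rabin witness that 133 is composite.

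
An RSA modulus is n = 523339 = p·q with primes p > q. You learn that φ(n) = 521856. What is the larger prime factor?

907

φ(n) = (p−1)(q−1) = n − (p+q) + 1, so p + q = 523339 − 521856 + 1 = 1484.
p and q are the roots of t² − 1484t + 523339 = 0.
Discriminant: 1484² − 4·523339 = 2202256 − 2093356 = 108900; √108900 = 330.
q = (1484 − 330)/2 = 577, p = (1484 + 330)/2 = 907.
Check: 577 · 907 = 523339.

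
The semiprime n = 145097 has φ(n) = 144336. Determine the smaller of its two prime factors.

φ(n) = (p−1)(q−1) = n − (p+q) + 1, so p + q = 145097 − 144336 + 1 = 762.
p and q are the roots of t² − 762t + 145097 = 0.
Discriminant: 762² − 4·145097 = 580644 − 580388 = 256; √256 = 16.
q = (762 − 16)/2 = 373, p = (762 + 16)/2 = 389.
Check: 373 · 389 = 145097.

373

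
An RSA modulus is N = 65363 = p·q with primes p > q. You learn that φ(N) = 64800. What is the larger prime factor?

401

φ(n) = (p−1)(q−1) = n − (p+q) + 1, so p + q = 65363 − 64800 + 1 = 564.
p and q are the roots of t² − 564t + 65363 = 0.
Discriminant: 564² − 4·65363 = 318096 − 261452 = 56644; √56644 = 238.
q = (564 − 238)/2 = 163, p = (564 + 238)/2 = 401.
Check: 163 · 401 = 65363.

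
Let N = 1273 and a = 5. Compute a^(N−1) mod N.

5^1 ≡ 5 (mod 1273)
5^2 ≡ 5^2 = 25 ≡ 25 (mod 1273)
5^4 ≡ 25^2 = 625 ≡ 625 (mod 1273)
5^8 ≡ 625^2 = 390625 ≡ 1087 (mod 1273)
5^16 ≡ 1087^2 = 1181569 ≡ 225 (mod 1273)
5^32 ≡ 225^2 = 50625 ≡ 978 (mod 1273)
5^64 ≡ 978^2 = 956484 ≡ 461 (mod 1273)
5^128 ≡ 461^2 = 212521 ≡ 1203 (mod 1273)
5^256 ≡ 1203^2 = 1447209 ≡ 1081 (mod 1273)
5^512 ≡ 1081^2 = 1168561 ≡ 1220 (mod 1273)
5^1024 ≡ 1220^2 = 1488400 ≡ 263 (mod 1273)
1272 = 1024 + 128 + 64 + 32 + 16 + 8 in binary powers of 2.
So 5^1272 ≡ 263 · 1203 · 461 · 978 · 225 · 1087 ≡ 600 (mod 1273).
Since 600 ≠ 1, base 5 is a Fermat witness: 1273 is composite.

600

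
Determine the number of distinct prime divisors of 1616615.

6

1616615 = 5 · 323323
323323 = 7 · 46189
46189 = 11 · 4199
4199 = 13 · 323
323 = 17 · 19
1616615 = 5 · 7 · 11 · 13 · 17 · 19, which has 6 distinct prime factors.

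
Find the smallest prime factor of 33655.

5

33655 is odd.
Digit sum 22, not divisible by 3.
Ends in 5: divisible by 5.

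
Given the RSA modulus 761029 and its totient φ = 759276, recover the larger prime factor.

φ(n) = (p−1)(q−1) = n − (p+q) + 1, so p + q = 761029 − 759276 + 1 = 1754.
p and q are the roots of t² − 1754t + 761029 = 0.
Discriminant: 1754² − 4·761029 = 3076516 − 3044116 = 32400; √32400 = 180.
q = (1754 − 180)/2 = 787, p = (1754 + 180)/2 = 967.
Check: 787 · 967 = 761029.

967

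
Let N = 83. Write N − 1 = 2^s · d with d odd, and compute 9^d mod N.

83 − 1 = 82 = 2^1 · 41, so d = 41.
9^1 ≡ 9 (mod 83)
9^2 ≡ 9^2 = 81 ≡ 81 (mod 83)
9^4 ≡ 81^2 = 6561 ≡ 4 (mod 83)
9^8 ≡ 4^2 = 16 ≡ 16 (mod 83)
9^16 ≡ 16^2 = 256 ≡ 7 (mod 83)
9^32 ≡ 7^2 = 49 ≡ 49 (mod 83)
41 = 32 + 8 + 1 in binary powers of 2.
So 9^41 ≡ 49 · 16 · 9 ≡ 1 (mod 83).
Since 9^d ≡ 1 (mod 83), base 9 does not prove 83 composite.

1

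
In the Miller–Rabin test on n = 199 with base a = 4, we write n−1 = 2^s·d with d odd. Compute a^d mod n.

199 − 1 = 198 = 2^1 · 99, so d = 99.
4^1 ≡ 4 (mod 199)
4^2 ≡ 4^2 = 16 ≡ 16 (mod 199)
4^4 ≡ 16^2 = 256 ≡ 57 (mod 199)
4^8 ≡ 57^2 = 3249 ≡ 65 (mod 199)
4^16 ≡ 65^2 = 4225 ≡ 46 (mod 199)
4^32 ≡ 46^2 = 2116 ≡ 126 (mod 199)
4^64 ≡ 126^2 = 15876 ≡ 155 (mod 199)
99 = 64 + 32 + 2 + 1 in binary powers of 2.
So 4^99 ≡ 155 · 126 · 16 · 4 ≡ 1 (mod 199).
Since 4^d ≡ 1 (mod 199), base 4 does not prove 199 composite.

1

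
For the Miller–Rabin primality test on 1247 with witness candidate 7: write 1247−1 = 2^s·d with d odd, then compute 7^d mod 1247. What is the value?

639

1247 − 1 = 1246 = 2^1 · 623, so d = 623.
7^1 ≡ 7 (mod 1247)
7^2 ≡ 7^2 = 49 ≡ 49 (mod 1247)
7^4 ≡ 49^2 = 2401 ≡ 1154 (mod 1247)
7^8 ≡ 1154^2 = 1331716 ≡ 1167 (mod 1247)
7^16 ≡ 1167^2 = 1361889 ≡ 165 (mod 1247)
7^32 ≡ 165^2 = 27225 ≡ 1038 (mod 1247)
7^64 ≡ 1038^2 = 1077444 ≡ 36 (mod 1247)
7^128 ≡ 36^2 = 1296 ≡ 49 (mod 1247)
7^256 ≡ 49^2 = 2401 ≡ 1154 (mod 1247)
7^512 ≡ 1154^2 = 1331716 ≡ 1167 (mod 1247)
623 = 512 + 64 + 32 + 8 + 4 + 2 + 1 in binary powers of 2.
So 7^623 ≡ 1167 · 36 · 1038 · 1167 · 1154 · 49 · 7 ≡ 639 (mod 1247).
Squaring chain: 639; never reaches −1, so base 7 is a Miller–Rabin witness that 1247 is composite.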